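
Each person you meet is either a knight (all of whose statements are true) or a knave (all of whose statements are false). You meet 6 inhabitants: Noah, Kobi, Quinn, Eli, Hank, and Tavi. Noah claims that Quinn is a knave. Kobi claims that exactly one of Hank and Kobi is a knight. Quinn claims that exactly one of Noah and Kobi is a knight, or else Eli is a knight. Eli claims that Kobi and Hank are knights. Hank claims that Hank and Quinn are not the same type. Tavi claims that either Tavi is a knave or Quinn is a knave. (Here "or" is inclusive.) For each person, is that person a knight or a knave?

Noah is a knight, Kobi is a knight, Quinn is a knave, Eli is a knave, Hank is a knave, and Tavi is a knight.

Since Noah is a knight, "Quinn is a knave" needs to be true, which holds.
Kobi (knight): "exactly one of Hank and Kobi is a knight" — true. ✓
Quinn is a knave; "exactly one of Noah and Kobi is a knight, or else Eli is a knight" is false, as required.
Eli is a knave; "Kobi and Hank are knights" is false, as required.
As a knave, Hank's statement "Hank and Quinn are not the same type" should be false; it is.
Tavi (knight): "either Tavi is a knave or Quinn is a knave" — true. ✓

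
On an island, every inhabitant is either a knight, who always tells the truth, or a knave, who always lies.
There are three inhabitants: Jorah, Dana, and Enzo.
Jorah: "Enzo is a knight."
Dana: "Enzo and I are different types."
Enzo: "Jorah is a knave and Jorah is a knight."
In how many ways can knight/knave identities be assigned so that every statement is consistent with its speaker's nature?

2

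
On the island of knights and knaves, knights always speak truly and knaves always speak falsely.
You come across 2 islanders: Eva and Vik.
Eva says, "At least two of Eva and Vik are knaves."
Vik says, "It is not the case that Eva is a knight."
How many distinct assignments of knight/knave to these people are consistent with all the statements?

Consistent assignments:
  Eva=knave, Vik=knight

1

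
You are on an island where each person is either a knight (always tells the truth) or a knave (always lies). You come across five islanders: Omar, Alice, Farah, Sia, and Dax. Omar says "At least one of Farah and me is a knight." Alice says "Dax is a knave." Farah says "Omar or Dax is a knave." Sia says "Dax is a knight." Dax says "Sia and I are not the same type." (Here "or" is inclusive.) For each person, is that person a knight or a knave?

Knights: Omar, Alice, and Farah. Knaves: Sia and Dax.

Suppose Omar is a knave. Then Omar's statement "at least one of Farah and me is a knight" would have to be false. Checking the 16 ways to assign the others, none is consistent with every speaker.
(For instance, with Alice=knight, Farah=knight, Sia=knave, Dax=knave, Omar's claim "at least one of Farah and me is a knight" comes out true where it would need to be false.)
So Omar must be a knight, making "at least one of Farah and me is a knight" true. Taking Omar=knight, Alice=knight, Farah=knight, Sia=knave, Dax=knave, each remaining statement checks out:
  Alice (knight): "Dax is a knave" — true. ✓
  Farah (knight): "Omar or Dax is a knave" — true. ✓
  Sia (knave): "Dax is a knight" — false. ✓
  Dax (knave): "Sia and I are not the same type" — false. ✓
This is the unique consistent assignment.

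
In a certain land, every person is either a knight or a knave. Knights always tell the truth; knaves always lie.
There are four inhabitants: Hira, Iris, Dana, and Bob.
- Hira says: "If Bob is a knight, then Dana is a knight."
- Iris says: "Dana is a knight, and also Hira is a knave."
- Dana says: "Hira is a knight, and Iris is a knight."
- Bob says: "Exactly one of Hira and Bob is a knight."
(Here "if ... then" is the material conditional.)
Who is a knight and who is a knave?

Suppose Hira is a knight. Then Hira's statement "if Bob is a knight, then Dana is a knight" would have to be true. Checking the 8 ways to assign the others, none is consistent with every speaker.
(For instance, with Iris=knave, Dana=knave, Bob=knight, Hira's claim "if Bob is a knight, then Dana is a knight" comes out false where it would need to be true.)
So Hira must be a knave, making "if Bob is a knight, then Dana is a knight" false. Taking Hira=knave, Iris=knave, Dana=knave, Bob=knight, each remaining statement checks out:
  Iris (knave): "Dana is a knight, and also Hira is a knave" — false. ✓
  Dana (knave): "Hira is a knight, and Iris is a knight" — false. ✓
  Bob (knight): "exactly one of Hira and Bob is a knight" — true. ✓
This is the unique consistent assignment.

Hira is a knave, Iris is a knave, Dana is a knave, and Bob is a knight.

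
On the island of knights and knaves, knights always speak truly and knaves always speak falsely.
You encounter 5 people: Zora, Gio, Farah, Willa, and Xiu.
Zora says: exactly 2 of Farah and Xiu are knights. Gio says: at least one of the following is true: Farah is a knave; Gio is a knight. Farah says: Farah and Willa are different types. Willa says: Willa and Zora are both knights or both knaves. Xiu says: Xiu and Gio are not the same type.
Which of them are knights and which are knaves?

Zora is a knight, Gio is a knave, Farah is a knight, Willa is a knave, and Xiu is a knight.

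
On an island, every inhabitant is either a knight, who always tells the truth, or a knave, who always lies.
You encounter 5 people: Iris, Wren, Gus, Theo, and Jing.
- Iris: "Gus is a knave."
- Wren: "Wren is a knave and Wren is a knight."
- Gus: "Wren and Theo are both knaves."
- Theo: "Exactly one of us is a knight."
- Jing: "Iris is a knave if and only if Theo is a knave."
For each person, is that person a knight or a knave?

Knights: Gus and Jing. Knaves: Iris, Wren, and Theo.

Iris is a knave, and the claim "Gus is a knave" is indeed false.
Wren (knave): "Wren is a knave and Wren is a knight" — false. ✓
Gus is a knight; "Wren and Theo are both knaves" is True, as required.
Theo (knave): "exactly one of us is a knight" — false. ✓
As a knight, Jing's statement "Iris is a knave if and only if Theo is a knave" should be True; it is.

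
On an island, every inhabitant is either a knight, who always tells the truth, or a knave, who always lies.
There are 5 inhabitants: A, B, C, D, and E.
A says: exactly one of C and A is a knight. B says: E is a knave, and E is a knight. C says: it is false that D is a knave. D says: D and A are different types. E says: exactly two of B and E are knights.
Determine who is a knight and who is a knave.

A is a knave, and the claim "exactly one of C and A is a knight" is indeed False.
B is a knave, and the claim "E is a knave, and E is a knight" is indeed False.
C (knave): "it is false that D is a knave" — False. ✓
D is a knave, and the claim "D and A are different types" is indeed False.
E is a knave, so "exactly two of B and E are knights" must be False — and it is.

A is a knave, B is a knave, C is a knave, D is a knave, and E is a knave.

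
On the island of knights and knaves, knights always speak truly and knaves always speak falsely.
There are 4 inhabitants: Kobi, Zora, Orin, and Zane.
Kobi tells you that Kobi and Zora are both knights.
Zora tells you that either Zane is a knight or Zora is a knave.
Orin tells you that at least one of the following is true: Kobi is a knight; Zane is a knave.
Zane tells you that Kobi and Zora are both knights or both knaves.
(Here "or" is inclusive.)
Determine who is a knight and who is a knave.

Kobi is a knight, Zora is a knight, Orin is a knight, and Zane is a knight.

Since Kobi is a knight, "Kobi and Zora are both knights" needs to be True, which holds.
Zora is a knight; "either Zane is a knight or Zora is a knave" is True, as required.
Orin (knight): "at least one of the following is true: Kobi is a knight; Zane is a knave" — True. ✓
Zane is a knight; "Kobi and Zora are both knights or both knaves" is True, as required.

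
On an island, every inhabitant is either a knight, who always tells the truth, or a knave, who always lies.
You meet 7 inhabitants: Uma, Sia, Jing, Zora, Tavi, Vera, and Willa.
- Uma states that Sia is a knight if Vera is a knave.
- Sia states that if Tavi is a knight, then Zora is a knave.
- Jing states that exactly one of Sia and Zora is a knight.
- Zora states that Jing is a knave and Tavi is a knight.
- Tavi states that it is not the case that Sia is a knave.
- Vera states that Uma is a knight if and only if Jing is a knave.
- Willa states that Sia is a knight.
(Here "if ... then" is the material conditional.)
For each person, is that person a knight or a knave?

Uma is a knight; "Sia is a knight if Vera is a knave" is true, as required.
Sia (knight): "if Tavi is a knight, then Zora is a knave" — true. ✓
Jing is a knight, and the claim "exactly one of Sia and Zora is a knight" is indeed true.
Since Zora is a knave, "Jing is a knave and Tavi is a knight" needs to be False, which holds.
Tavi is a knight, so "it is not the case that Sia is a knave" must be true — and it is.
Vera is a knave, and the claim "Uma is a knight if and only if Jing is a knave" is indeed False.
Willa is a knight; "Sia is a knight" is true, as required.

Uma is a knight, Sia is a knight, Jing is a knight, Zora is a knave, Tavi is a knight, Vera is a knave, and Willa is a knight.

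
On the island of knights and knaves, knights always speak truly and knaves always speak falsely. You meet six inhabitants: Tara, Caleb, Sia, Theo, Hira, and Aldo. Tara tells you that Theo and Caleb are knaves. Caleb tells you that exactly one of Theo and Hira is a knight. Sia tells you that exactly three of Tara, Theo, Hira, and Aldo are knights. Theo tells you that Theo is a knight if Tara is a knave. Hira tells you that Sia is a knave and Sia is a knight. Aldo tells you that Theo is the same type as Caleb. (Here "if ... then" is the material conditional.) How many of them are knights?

The unique consistent assignment is Tara=knave, Caleb=knight, Sia=knave, Theo=knight, Hira=knave, Aldo=knight.
That has 3 knights.

3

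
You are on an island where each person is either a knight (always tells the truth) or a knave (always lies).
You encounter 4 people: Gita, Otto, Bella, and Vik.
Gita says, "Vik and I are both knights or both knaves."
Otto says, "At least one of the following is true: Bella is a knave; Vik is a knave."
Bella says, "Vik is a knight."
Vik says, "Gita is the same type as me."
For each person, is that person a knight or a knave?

Gita is a knight, Otto is a knave, Bella is a knight, and Vik is a knight.

Gita (knight): "Vik and I are both knights or both knaves" — true. ✓
Otto (knave): "at least one of the following is true: Bella is a knave; Vik is a knave" — False. ✓
Bella is a knight; "Vik is a knight" is true, as required.
Vik is a knight, and the claim "Gita is the same type as me" is indeed true.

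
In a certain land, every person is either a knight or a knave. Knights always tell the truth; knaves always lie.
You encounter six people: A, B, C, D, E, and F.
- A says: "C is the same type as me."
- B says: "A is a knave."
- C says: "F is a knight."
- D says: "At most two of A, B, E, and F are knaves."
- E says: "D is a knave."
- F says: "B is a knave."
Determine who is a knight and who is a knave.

Knights: A, C, D, and F. Knaves: B and E.

A is a knight, and the claim "C is the same type as me" is indeed True.
B is a knave, so "A is a knave" must be false — and it is.
C is a knight, and the claim "F is a knight" is indeed True.
D is a knight; "at most two of A, B, E, and F are knaves" is True, as required.
Since E is a knave, "D is a knave" needs to be false, which holds.
F is a knight; "B is a knave" is True, as required.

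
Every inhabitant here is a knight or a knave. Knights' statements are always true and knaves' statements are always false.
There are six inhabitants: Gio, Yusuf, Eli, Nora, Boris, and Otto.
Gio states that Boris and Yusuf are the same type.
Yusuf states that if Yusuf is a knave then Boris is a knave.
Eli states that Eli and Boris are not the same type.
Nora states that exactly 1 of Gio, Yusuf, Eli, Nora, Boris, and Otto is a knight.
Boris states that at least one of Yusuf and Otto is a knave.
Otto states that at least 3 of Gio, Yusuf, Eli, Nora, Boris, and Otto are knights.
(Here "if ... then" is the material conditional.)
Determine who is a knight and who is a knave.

Since Gio is a knave, "Boris and Yusuf are the same type" needs to be false, which holds.
Yusuf is a knight, so "if Yusuf is a knave then Boris is a knave" must be True — and it is.
Eli (knight): "Eli and Boris are not the same type" — True. ✓
Nora is a knave, and the claim "exactly 1 of Gio, Yusuf, Eli, Nora, Boris, and Otto is a knight" is indeed false.
As a knave, Boris's statement "at least one of Yusuf and Otto is a knave" should be false; it is.
As a knight, Otto's statement "at least 3 of Gio, Yusuf, Eli, Nora, Boris, and Otto are knights" should be True; it is.

Gio is a knave, Yusuf is a knight, Eli is a knight, Nora is a knave, Boris is a knave, and Otto is a knight.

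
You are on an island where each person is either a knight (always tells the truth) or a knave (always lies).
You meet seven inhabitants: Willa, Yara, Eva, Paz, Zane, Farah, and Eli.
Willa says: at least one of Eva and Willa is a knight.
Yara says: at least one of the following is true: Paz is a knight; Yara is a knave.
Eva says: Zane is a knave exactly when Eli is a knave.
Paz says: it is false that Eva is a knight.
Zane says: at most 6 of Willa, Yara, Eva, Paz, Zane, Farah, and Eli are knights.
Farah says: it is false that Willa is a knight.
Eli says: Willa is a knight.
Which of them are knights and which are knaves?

Willa is a knave, and the claim "at least one of Eva and Willa is a knight" is indeed False.
Yara is a knight, so "at least one of the following is true: Paz is a knight; Yara is a knave" must be True — and it is.
As a knave, Eva's statement "Zane is a knave exactly when Eli is a knave" should be False; it is.
As a knight, Paz's statement "it is false that Eva is a knight" should be True; it is.
Zane is a knight, so "at most 6 of Willa, Yara, Eva, Paz, Zane, Farah, and Eli are knights" must be True — and it is.
Farah is a knight, so "it is false that Willa is a knight" must be True — and it is.
Since Eli is a knave, "Willa is a knight" needs to be False, which holds.

Willa is a knave, Yara is a knight, Eva is a knave, Paz is a knight, Zane is a knight, Farah is a knight, and Eli is a knave.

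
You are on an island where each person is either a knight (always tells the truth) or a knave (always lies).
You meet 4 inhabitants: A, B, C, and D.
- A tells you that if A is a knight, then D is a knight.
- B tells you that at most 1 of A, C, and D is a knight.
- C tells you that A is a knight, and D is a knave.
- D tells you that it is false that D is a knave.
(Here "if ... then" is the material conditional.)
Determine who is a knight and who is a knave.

A is a knight, B is a knave, C is a knave, and D is a knight.

A (knight): "if A is a knight, then D is a knight" — true. ✓
B is a knave; "at most 1 of A, C, and D is a knight" is False, as required.
C is a knave, and the claim "A is a knight, and D is a knave" is indeed False.
Since D is a knight, "it is false that D is a knave" needs to be true, which holds.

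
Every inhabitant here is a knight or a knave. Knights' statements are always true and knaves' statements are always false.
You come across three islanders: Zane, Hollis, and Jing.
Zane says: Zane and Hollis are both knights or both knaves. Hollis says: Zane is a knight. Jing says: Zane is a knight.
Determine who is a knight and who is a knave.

Since Zane is a knight, "Zane and Hollis are both knights or both knaves" needs to be True, which holds.
Hollis (knight): "Zane is a knight" — True. ✓
Since Jing is a knight, "Zane is a knight" needs to be True, which holds.

Knights: Zane, Hollis, and Jing. Knaves: none.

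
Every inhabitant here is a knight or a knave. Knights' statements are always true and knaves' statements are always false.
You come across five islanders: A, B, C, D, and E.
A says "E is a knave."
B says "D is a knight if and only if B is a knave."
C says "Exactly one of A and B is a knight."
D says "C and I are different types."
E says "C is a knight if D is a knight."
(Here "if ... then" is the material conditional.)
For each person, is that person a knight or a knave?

A is a knave, B is a knave, C is a knave, D is a knave, and E is a knight.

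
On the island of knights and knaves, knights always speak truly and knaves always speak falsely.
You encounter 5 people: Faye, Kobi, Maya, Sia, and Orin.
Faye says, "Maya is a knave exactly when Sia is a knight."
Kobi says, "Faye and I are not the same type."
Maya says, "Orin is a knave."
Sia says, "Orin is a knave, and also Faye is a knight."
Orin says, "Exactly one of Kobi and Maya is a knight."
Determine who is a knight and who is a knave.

Suppose Faye is a knight. Then Faye's statement "Maya is a knave exactly when Sia is a knight" would have to be true. Checking the 16 ways to assign the others, none is consistent with every speaker.
(For instance, with Kobi=knight, Maya=knave, Sia=knave, Orin=knight, Faye's claim "Maya is a knave exactly when Sia is a knight" comes out false where it would need to be true.)
So Faye must be a knave, making "Maya is a knave exactly when Sia is a knight" false. Taking Faye=knave, Kobi=knight, Maya=knave, Sia=knave, Orin=knight, each remaining statement checks out:
  Kobi (knight): "Faye and I are not the same type" — true. ✓
  Maya (knave): "Orin is a knave" — false. ✓
  Sia (knave): "Orin is a knave, and also Faye is a knight" — false. ✓
  Orin (knight): "exactly one of Kobi and Maya is a knight" — true. ✓
This is the unique consistent assignment.

Knights: Kobi and Orin. Knaves: Faye, Maya, and Sia.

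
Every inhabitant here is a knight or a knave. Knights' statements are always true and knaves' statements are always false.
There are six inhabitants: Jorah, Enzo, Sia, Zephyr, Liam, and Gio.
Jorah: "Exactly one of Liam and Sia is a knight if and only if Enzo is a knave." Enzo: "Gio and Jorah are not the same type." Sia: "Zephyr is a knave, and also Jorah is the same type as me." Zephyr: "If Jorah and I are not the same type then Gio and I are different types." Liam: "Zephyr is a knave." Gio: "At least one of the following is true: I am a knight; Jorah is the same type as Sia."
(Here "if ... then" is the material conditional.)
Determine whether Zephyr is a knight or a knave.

Zephyr is a knight.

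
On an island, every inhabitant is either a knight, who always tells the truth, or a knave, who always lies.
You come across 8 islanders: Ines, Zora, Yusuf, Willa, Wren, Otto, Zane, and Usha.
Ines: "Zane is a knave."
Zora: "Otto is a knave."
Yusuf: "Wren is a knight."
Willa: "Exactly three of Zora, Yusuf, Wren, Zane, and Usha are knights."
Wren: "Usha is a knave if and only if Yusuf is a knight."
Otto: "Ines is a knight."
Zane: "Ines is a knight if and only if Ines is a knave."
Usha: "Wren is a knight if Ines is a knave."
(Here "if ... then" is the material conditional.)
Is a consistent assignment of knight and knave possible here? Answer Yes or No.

No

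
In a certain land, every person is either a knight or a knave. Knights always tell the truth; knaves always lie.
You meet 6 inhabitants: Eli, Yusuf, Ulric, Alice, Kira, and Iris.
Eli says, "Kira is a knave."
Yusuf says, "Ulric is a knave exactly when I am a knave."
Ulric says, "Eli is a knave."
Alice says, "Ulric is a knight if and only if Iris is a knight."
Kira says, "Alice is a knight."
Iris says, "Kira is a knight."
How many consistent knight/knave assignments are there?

2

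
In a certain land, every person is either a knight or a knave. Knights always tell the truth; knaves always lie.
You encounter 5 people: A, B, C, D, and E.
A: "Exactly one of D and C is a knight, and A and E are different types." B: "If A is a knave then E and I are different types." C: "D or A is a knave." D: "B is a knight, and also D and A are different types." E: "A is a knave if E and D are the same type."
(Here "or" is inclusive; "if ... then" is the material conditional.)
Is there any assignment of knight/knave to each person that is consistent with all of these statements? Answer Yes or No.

No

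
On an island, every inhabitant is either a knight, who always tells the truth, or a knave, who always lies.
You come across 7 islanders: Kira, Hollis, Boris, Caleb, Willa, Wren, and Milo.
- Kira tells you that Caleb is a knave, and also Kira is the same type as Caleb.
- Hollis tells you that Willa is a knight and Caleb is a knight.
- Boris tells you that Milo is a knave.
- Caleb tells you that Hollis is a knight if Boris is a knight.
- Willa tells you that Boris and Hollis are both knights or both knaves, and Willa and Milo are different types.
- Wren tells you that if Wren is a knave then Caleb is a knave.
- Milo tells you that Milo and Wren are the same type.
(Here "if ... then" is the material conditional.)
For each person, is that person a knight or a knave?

Kira is a knave; "Caleb is a knave, and also Kira is the same type as Caleb" is false, as required.
Hollis is a knight, and the claim "Willa is a knight and Caleb is a knight" is indeed true.
Boris is a knight; "Milo is a knave" is true, as required.
Since Caleb is a knight, "Hollis is a knight if Boris is a knight" needs to be true, which holds.
Willa (knight): "Boris and Hollis are both knights or both knaves, and Willa and Milo are different types" — true. ✓
Wren is a knight; "if Wren is a knave then Caleb is a knave" is true, as required.
Milo is a knave, so "Milo and Wren are the same type" must be false — and it is.

Kira is a knave, Hollis is a knight, Boris is a knight, Caleb is a knight, Willa is a knight, Wren is a knight, and Milo is a knave.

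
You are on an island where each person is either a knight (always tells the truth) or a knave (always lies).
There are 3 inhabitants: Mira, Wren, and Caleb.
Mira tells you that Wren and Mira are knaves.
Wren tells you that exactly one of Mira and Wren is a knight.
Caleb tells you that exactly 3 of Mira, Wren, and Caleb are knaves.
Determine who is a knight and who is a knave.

Since Mira is a knave, "Wren and Mira are knaves" needs to be False, which holds.
Since Wren is a knight, "exactly one of Mira and Wren is a knight" needs to be True, which holds.
Caleb is a knave; "exactly 3 of Mira, Wren, and Caleb are knaves" is False, as required.

Mira is a knave, Wren is a knight, and Caleb is a knave.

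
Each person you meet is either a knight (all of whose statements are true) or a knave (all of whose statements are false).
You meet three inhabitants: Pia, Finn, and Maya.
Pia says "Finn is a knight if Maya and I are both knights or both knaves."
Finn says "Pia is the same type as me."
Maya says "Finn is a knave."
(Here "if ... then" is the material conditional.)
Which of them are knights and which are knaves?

Pia is a knight; "Finn is a knight if Maya and I are both knights or both knaves" is true, as required.
Finn (knight): "Pia is the same type as me" — true. ✓
Since Maya is a knave, "Finn is a knave" needs to be false, which holds.

Knights: Pia and Finn. Knaves: Maya.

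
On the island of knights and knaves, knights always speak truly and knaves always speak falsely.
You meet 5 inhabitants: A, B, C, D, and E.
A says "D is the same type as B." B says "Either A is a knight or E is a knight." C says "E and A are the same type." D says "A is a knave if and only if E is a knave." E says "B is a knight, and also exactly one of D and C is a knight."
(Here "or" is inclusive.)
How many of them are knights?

2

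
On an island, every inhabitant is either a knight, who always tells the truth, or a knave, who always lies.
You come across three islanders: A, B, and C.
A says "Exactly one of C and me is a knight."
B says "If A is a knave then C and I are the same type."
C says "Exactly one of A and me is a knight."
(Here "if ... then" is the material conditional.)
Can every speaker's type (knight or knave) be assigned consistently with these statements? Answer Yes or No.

No

Checking all 8 assignments, each has at least one speaker whose statement's truth value contradicts their type.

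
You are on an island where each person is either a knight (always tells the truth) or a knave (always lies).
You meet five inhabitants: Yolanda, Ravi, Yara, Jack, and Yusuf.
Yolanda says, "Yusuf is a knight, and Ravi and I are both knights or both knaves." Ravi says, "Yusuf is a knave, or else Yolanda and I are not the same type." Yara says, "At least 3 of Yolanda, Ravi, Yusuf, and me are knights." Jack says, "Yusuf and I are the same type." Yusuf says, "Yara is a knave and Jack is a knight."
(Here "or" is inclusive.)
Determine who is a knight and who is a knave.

Yolanda is a knave, Ravi is a knight, Yara is a knave, Jack is a knight, and Yusuf is a knight.

Since Yolanda is a knave, "Yusuf is a knight, and Ravi and I are both knights or both knaves" needs to be false, which holds.
Ravi is a knight, and the claim "Yusuf is a knave, or else Yolanda and I are not the same type" is indeed true.
Yara is a knave, and the claim "at least 3 of Yolanda, Ravi, Yusuf, and me are knights" is indeed false.
Jack is a knight, so "Yusuf and I are the same type" must be true — and it is.
Since Yusuf is a knight, "Yara is a knave and Jack is a knight" needs to be true, which holds.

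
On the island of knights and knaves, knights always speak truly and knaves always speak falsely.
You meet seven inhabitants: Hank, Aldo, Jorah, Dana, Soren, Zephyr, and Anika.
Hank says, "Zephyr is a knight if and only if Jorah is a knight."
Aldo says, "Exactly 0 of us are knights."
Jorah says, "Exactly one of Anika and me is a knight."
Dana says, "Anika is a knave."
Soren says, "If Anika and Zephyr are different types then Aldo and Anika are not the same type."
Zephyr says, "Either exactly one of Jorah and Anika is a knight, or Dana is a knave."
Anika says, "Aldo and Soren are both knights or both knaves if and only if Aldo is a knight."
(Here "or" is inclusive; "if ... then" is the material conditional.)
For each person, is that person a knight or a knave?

Hank is a knight, Aldo is a knave, Jorah is a knight, Dana is a knight, Soren is a knave, Zephyr is a knight, and Anika is a knave.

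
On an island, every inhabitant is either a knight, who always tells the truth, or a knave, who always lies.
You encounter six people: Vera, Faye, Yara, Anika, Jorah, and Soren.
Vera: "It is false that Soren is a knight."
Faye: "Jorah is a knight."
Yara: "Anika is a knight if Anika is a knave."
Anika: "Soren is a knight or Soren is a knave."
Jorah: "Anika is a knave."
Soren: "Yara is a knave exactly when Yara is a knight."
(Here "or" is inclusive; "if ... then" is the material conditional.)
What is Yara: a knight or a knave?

Yara is a knight.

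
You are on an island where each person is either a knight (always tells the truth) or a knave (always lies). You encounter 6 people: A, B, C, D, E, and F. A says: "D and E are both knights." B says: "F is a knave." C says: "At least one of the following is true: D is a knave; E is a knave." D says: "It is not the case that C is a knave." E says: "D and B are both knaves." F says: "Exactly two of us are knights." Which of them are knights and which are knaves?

Since A is a knave, "D and E are both knights" needs to be false, which holds.
As a knight, B's statement "F is a knave" should be true; it is.
C (knight): "at least one of the following is true: D is a knave; E is a knave" — true. ✓
As a knight, D's statement "it is not the case that C is a knave" should be true; it is.
Since E is a knave, "D and B are both knaves" needs to be false, which holds.
As a knave, F's statement "exactly two of us are knights" should be false; it is.

A is a knave, B is a knight, C is a knight, D is a knight, E is a knave, and F is a knave.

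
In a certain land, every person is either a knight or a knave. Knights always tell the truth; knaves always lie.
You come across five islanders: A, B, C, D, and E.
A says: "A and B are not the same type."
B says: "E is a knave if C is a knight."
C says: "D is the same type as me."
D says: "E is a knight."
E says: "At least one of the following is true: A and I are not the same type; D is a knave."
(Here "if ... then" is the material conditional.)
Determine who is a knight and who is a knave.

A is a knave, B is a knave, C is a knight, D is a knight, and E is a knight.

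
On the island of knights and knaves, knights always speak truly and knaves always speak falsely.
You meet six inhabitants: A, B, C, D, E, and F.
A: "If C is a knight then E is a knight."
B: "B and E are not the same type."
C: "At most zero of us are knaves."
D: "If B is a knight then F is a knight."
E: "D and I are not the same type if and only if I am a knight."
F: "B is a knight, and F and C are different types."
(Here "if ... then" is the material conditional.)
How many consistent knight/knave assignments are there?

2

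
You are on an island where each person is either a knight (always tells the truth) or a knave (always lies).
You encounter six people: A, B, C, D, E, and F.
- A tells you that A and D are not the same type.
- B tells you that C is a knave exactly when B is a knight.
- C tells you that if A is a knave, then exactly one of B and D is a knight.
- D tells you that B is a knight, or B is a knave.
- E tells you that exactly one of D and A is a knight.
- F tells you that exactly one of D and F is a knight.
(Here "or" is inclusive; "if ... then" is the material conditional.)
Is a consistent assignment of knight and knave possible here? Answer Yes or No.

No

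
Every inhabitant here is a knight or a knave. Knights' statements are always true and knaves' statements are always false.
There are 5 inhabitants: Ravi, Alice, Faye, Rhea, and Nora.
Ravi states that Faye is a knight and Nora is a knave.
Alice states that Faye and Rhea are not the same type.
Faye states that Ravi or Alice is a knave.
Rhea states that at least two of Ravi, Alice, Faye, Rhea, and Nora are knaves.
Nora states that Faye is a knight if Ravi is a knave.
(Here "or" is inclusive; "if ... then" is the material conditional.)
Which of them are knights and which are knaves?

Ravi is a knave, Alice is a knave, Faye is a knight, Rhea is a knight, and Nora is a knight.

Ravi is a knave, and the claim "Faye is a knight and Nora is a knave" is indeed False.
Alice is a knave, so "Faye and Rhea are not the same type" must be False — and it is.
Faye is a knight, so "Ravi or Alice is a knave" must be true — and it is.
Since Rhea is a knight, "at least two of Ravi, Alice, Faye, Rhea, and Nora are knaves" needs to be true, which holds.
As a knight, Nora's statement "Faye is a knight if Ravi is a knave" should be true; it is.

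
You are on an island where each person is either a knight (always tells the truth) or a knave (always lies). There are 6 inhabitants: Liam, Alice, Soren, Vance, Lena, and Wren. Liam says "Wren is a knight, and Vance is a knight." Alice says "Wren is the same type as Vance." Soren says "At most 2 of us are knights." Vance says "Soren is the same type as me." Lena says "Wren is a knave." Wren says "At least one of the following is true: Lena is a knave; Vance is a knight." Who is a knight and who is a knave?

Knights: Soren and Wren. Knaves: Liam, Alice, Vance, and Lena.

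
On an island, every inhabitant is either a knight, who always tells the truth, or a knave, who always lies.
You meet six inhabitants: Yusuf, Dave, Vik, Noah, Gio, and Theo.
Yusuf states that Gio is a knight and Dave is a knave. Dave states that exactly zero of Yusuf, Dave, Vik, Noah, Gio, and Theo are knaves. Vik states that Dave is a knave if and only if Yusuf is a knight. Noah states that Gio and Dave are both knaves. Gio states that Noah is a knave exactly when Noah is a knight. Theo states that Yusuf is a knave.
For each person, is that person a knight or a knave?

Yusuf is a knave, Dave is a knave, Vik is a knave, Noah is a knight, Gio is a knave, and Theo is a knight.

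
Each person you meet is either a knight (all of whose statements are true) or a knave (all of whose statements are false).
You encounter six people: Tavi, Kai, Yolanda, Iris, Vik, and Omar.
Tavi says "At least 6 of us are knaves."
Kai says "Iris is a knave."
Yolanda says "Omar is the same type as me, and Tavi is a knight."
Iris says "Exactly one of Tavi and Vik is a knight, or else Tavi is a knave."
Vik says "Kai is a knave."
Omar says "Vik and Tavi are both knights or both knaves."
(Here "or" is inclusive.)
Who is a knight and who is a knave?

Tavi is a knave, Kai is a knave, Yolanda is a knave, Iris is a knight, Vik is a knight, and Omar is a knave.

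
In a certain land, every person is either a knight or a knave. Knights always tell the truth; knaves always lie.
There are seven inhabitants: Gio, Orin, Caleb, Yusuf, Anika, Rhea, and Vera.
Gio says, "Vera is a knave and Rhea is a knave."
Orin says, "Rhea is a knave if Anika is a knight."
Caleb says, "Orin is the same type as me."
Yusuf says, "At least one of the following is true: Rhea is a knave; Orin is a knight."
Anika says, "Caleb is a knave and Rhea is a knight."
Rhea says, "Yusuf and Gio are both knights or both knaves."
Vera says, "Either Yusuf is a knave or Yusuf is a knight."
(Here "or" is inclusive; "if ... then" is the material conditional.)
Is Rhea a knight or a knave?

Rhea is a knave.

Consistent assignments: {Gio=knave, Orin=knight, Caleb=knight, Yusuf=knight, Anika=knave, Rhea=knave, Vera=knight}; {Gio=knave, Orin=knight, Caleb=knave, Yusuf=knight, Anika=knave, Rhea=knave, Vera=knight}
In every consistent assignment, Rhea is a knave.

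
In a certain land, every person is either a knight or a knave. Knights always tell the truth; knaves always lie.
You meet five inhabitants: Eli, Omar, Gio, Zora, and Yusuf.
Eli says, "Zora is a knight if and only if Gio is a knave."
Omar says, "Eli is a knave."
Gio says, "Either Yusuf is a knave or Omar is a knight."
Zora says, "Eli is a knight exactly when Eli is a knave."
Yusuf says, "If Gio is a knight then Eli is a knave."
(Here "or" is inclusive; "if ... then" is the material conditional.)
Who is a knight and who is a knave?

As a knight, Eli's statement "Zora is a knight if and only if Gio is a knave" should be true; it is.
As a knave, Omar's statement "Eli is a knave" should be False; it is.
Since Gio is a knight, "either Yusuf is a knave or Omar is a knight" needs to be true, which holds.
Zora is a knave, and the claim "Eli is a knight exactly when Eli is a knave" is indeed False.
Yusuf (knave): "if Gio is a knight then Eli is a knave" — False. ✓

Eli is a knight, Omar is a knave, Gio is a knight, Zora is a knave, and Yusuf is a knave.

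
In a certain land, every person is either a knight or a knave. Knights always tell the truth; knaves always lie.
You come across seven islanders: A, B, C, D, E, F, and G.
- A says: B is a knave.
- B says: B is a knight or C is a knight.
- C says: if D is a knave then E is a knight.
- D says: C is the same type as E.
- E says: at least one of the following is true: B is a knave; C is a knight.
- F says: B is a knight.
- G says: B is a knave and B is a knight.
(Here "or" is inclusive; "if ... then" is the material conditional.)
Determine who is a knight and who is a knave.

Knights: B, C, D, E, and F. Knaves: A and G.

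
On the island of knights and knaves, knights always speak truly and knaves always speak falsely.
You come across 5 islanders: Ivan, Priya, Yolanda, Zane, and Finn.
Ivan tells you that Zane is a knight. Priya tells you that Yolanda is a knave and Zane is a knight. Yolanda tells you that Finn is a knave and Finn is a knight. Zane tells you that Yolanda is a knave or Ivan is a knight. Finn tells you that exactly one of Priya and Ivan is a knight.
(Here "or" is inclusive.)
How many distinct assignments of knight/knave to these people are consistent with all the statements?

1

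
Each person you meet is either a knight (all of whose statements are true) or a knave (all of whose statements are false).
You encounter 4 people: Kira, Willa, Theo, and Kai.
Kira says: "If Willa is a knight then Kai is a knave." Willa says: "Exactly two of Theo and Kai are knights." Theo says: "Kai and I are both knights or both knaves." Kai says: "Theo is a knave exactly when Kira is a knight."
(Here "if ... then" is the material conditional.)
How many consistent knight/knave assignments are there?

2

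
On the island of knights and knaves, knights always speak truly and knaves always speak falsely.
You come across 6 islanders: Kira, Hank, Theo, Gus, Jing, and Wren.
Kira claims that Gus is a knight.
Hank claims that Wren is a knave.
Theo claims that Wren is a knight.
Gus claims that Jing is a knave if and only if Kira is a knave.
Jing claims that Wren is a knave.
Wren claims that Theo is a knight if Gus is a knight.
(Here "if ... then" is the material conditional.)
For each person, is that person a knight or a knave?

Kira is a knight, so "Gus is a knight" must be true — and it is.
Since Hank is a knight, "Wren is a knave" needs to be true, which holds.
Since Theo is a knave, "Wren is a knight" needs to be False, which holds.
Gus (knight): "Jing is a knave if and only if Kira is a knave" — true. ✓
As a knight, Jing's statement "Wren is a knave" should be true; it is.
Wren is a knave, and the claim "Theo is a knight if Gus is a knight" is indeed False.

Knights: Kira, Hank, Gus, and Jing. Knaves: Theo and Wren.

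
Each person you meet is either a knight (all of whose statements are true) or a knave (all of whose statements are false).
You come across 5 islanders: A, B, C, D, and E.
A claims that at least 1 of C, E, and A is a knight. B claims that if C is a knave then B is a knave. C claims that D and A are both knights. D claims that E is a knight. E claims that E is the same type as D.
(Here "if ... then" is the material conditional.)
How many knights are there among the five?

The unique consistent assignment is A=knight, B=knight, C=knight, D=knight, E=knight.
That has 5 knights.

5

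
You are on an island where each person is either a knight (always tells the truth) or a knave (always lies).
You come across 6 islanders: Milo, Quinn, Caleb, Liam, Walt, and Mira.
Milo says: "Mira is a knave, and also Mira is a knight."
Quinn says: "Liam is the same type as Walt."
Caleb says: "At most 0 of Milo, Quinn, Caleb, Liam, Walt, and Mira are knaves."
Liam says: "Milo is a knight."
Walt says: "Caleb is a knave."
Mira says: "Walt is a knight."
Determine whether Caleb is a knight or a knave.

Caleb is a knave.

Consistent assignments: {Milo=knave, Quinn=knave, Caleb=knave, Liam=knave, Walt=knight, Mira=knight}
In every consistent assignment, Caleb is a knave.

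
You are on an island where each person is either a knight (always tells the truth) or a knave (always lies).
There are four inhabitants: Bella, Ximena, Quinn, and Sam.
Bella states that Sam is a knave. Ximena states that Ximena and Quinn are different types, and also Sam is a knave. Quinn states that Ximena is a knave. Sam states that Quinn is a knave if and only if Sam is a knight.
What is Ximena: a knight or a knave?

Consistent assignments: {Bella=knight, Ximena=knight, Quinn=knave, Sam=knave}
In every consistent assignment, Ximena is a knight.

Ximena is a knight.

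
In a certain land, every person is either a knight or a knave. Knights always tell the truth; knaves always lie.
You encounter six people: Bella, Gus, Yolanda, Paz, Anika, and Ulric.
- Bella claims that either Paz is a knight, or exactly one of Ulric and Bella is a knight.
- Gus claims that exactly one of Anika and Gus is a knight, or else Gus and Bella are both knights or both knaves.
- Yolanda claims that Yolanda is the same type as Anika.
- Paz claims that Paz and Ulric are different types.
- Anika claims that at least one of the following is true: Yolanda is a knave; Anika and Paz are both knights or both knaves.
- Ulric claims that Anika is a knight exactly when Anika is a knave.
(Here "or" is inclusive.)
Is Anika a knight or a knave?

Anika is a knight.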